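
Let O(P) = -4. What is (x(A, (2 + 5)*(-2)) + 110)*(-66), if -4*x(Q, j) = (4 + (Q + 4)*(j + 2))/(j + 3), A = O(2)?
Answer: -7266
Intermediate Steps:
A = -4
x(Q, j) = -(4 + (2 + j)*(4 + Q))/(4*(3 + j)) (x(Q, j) = -(4 + (Q + 4)*(j + 2))/(4*(j + 3)) = -(4 + (4 + Q)*(2 + j))/(4*(3 + j)) = -(4 + (2 + j)*(4 + Q))/(4*(3 + j)))
(x(A, (2 + 5)*(-2)) + 110)*(-66) = ((-3 - (2 + 5)*(-2) - ½*(-4) - ¼*(-4)*(2 + 5)*(-2))/(3 + (2 + 5)*(-2)) + 110)*(-66) = ((-3 - 7*(-2) + 2 - ¼*(-4)*7*(-2))/(3 + 7*(-2)) + 110)*(-66) = ((-3 - 1*(-14) + 2 - ¼*(-4)*(-14))/(3 - 14) + 110)*(-66) = ((-3 + 14 + 2 - 14)/(-11) + 110)*(-66) = (-1/11*(-1) + 110)*(-66) = (1/11 + 110)*(-66) = (1211/11)*(-66) = -7266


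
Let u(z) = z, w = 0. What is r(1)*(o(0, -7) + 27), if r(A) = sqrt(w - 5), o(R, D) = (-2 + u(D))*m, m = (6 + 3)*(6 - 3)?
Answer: -216*I*sqrt(5) ≈ -482.99*I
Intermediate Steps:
m = 27 (m = 9*3 = 27)
o(R, D) = -54 + 27*D (o(R, D) = (-2 + D)*27 = -54 + 27*D)
r(A) = I*sqrt(5) (r(A) = sqrt(0 - 5) = sqrt(-5) = I*sqrt(5))
r(1)*(o(0, -7) + 27) = (I*sqrt(5))*((-54 + 27*(-7)) + 27) = (I*sqrt(5))*((-54 - 189) + 27) = (I*sqrt(5))*(-243 + 27) = (I*sqrt(5))*(-216) = -216*I*sqrt(5)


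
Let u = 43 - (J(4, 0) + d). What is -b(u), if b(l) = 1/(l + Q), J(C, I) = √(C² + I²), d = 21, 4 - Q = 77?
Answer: 1/55 ≈ 0.018182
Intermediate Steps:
Q = -73 (Q = 4 - 1*77 = 4 - 77 = -73)
u = 18 (u = 43 - (√(4² + 0²) + 21) = 43 - (√(16 + 0) + 21) = 43 - (√16 + 21) = 43 - (4 + 21) = 43 - 1*25 = 43 - 25 = 18)
b(l) = 1/(-73 + l) (b(l) = 1/(l - 73) = 1/(-73 + l))
-b(u) = -1/(-73 + 18) = -1/(-55) = -1*(-1/55) = 1/55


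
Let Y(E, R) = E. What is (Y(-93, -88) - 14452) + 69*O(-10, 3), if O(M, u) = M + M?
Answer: -15925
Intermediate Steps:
O(M, u) = 2*M
(Y(-93, -88) - 14452) + 69*O(-10, 3) = (-93 - 14452) + 69*(2*(-10)) = -14545 + 69*(-20) = -14545 - 1380 = -15925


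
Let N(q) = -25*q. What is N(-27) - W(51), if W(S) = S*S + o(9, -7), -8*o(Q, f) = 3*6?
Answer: -7695/4 ≈ -1923.8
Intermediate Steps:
o(Q, f) = -9/4 (o(Q, f) = -3*6/8 = -⅛*18 = -9/4)
W(S) = -9/4 + S² (W(S) = S*S - 9/4 = S² - 9/4 = -9/4 + S²)
N(-27) - W(51) = -25*(-27) - (-9/4 + 51²) = 675 - (-9/4 + 2601) = 675 - 1*10395/4 = 675 - 10395/4 = -7695/4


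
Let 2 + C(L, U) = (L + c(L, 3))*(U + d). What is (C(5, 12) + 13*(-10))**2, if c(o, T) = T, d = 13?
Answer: 4624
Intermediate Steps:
C(L, U) = -2 + (3 + L)*(13 + U) (C(L, U) = -2 + (L + 3)*(U + 13) = -2 + (3 + L)*(13 + U))
(C(5, 12) + 13*(-10))**2 = ((37 + 3*12 + 13*5 + 5*12) + 13*(-10))**2 = ((37 + 36 + 65 + 60) - 130)**2 = (198 - 130)**2 = 68**2 = 4624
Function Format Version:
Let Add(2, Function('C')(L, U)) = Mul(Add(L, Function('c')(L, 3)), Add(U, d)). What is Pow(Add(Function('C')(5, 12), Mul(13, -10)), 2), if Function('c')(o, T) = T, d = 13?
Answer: 4624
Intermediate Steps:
Function('C')(L, U) = Add(-2, Mul(Add(3, L), Add(13, U))) (Function('C')(L, U) = Add(-2, Mul(Add(L, 3), Add(U, 13))) = Add(-2, Mul(Add(3, L), Add(13, U))))
Pow(Add(Function('C')(5, 12), Mul(13, -10)), 2) = Pow(Add(Add(37, Mul(3, 12), Mul(13, 5), Mul(5, 12)), Mul(13, -10)), 2) = Pow(Add(Add(37, 36, 65, 60), -130), 2) = Pow(Add(198, -130), 2) = Pow(68, 2) = 4624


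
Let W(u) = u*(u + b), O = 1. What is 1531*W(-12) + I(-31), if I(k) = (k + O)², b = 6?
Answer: 111132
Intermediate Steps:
I(k) = (1 + k)² (I(k) = (k + 1)² = (1 + k)²)
W(u) = u*(6 + u) (W(u) = u*(u + 6) = u*(6 + u))
1531*W(-12) + I(-31) = 1531*(-12*(6 - 12)) + (1 - 31)² = 1531*(-12*(-6)) + (-30)² = 1531*72 + 900 = 110232 + 900 = 111132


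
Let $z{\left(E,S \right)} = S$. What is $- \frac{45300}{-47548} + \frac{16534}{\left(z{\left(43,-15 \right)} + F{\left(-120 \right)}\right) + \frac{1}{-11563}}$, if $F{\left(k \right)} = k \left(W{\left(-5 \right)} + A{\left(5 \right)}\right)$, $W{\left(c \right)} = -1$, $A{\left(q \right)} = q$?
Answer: $- \frac{1103883660752}{34018727741} \approx -32.449$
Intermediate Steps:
$F{\left(k \right)} = 4 k$ ($F{\left(k \right)} = k \left(-1 + 5\right) = k 4 = 4 k$)
$- \frac{45300}{-47548} + \frac{16534}{\left(z{\left(43,-15 \right)} + F{\left(-120 \right)}\right) + \frac{1}{-11563}} = - \frac{45300}{-47548} + \frac{16534}{\left(-15 + 4 \left(-120\right)\right) + \frac{1}{-11563}} = \left(-45300\right) \left(- \frac{1}{47548}\right) + \frac{16534}{\left(-15 - 480\right) - \frac{1}{11563}} = \frac{11325}{11887} + \frac{16534}{-495 - \frac{1}{11563}} = \frac{11325}{11887} + \frac{16534}{- \frac{5723686}{11563}} = \frac{11325}{11887} + 16534 \left(- \frac{11563}{5723686}\right) = \frac{11325}{11887} - \frac{95591321}{2861843} = - \frac{1103883660752}{34018727741}$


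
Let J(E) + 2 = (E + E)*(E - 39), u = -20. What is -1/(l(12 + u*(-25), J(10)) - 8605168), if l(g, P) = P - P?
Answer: 1/8605168 ≈ 1.1621e-7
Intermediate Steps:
J(E) = -2 + 2*E*(-39 + E) (J(E) = -2 + (E + E)*(E - 39) = -2 + (2*E)*(-39 + E) = -2 + 2*E*(-39 + E))
l(g, P) = 0
-1/(l(12 + u*(-25), J(10)) - 8605168) = -1/(0 - 8605168) = -1/(-8605168) = -1*(-1/8605168) = 1/8605168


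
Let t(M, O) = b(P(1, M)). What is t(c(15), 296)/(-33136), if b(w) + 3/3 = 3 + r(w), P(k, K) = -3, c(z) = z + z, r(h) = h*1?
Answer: 1/33136 ≈ 3.0179e-5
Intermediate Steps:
r(h) = h
c(z) = 2*z
b(w) = 2 + w (b(w) = -1 + (3 + w) = 2 + w)
t(M, O) = -1 (t(M, O) = 2 - 3 = -1)
t(c(15), 296)/(-33136) = -1/(-33136) = -1*(-1/33136) = 1/33136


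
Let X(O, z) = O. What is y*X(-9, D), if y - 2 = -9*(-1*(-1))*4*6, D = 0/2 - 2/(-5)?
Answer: 1926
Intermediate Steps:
D = ⅖ (D = 0*(½) - 2*(-⅕) = 0 + ⅖ = ⅖ ≈ 0.40000)
y = -214 (y = 2 - 9*(-1*(-1))*4*6 = 2 - 9*4*6 = 2 - 36*6 = 2 - 216 = -214)
y*X(-9, D) = -214*(-9) = 1926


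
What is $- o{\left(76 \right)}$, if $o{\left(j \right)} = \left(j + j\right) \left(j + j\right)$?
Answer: $-23104$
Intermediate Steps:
$o{\left(j \right)} = 4 j^{2}$ ($o{\left(j \right)} = 2 j 2 j = 4 j^{2}$)
$- o{\left(76 \right)} = - 4 \cdot 76^{2} = - 4 \cdot 5776 = \left(-1\right) 23104 = -23104$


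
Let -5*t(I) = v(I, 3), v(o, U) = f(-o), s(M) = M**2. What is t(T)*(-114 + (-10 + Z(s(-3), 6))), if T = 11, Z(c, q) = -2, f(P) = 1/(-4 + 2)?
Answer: -63/5 ≈ -12.600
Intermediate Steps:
f(P) = -1/2 (f(P) = 1/(-2) = -1/2)
v(o, U) = -1/2
t(I) = 1/10 (t(I) = -1/5*(-1/2) = 1/10)
t(T)*(-114 + (-10 + Z(s(-3), 6))) = (-114 + (-10 - 2))/10 = (-114 - 12)/10 = (1/10)*(-126) = -63/5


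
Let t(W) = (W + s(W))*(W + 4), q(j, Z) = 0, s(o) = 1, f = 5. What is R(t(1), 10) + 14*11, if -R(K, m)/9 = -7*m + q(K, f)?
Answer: 784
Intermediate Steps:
t(W) = (1 + W)*(4 + W) (t(W) = (W + 1)*(W + 4) = (1 + W)*(4 + W))
R(K, m) = 63*m (R(K, m) = -9*(-7*m + 0) = -(-63)*m = 63*m)
R(t(1), 10) + 14*11 = 63*10 + 14*11 = 630 + 154 = 784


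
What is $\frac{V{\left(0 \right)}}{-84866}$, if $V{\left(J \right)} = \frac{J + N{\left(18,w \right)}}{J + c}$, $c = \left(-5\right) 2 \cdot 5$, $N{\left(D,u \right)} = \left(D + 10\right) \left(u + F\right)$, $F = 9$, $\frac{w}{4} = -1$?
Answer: $\frac{7}{212165} \approx 3.2993 \cdot 10^{-5}$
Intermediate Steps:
$w = -4$ ($w = 4 \left(-1\right) = -4$)
$N{\left(D,u \right)} = \left(9 + u\right) \left(10 + D\right)$ ($N{\left(D,u \right)} = \left(D + 10\right) \left(u + 9\right) = \left(10 + D\right) \left(9 + u\right) = \left(9 + u\right) \left(10 + D\right)$)
$c = -50$ ($c = \left(-10\right) 5 = -50$)
$V{\left(J \right)} = \frac{140 + J}{-50 + J}$ ($V{\left(J \right)} = \frac{J + \left(90 + 9 \cdot 18 + 10 \left(-4\right) + 18 \left(-4\right)\right)}{J - 50} = \frac{J + \left(90 + 162 - 40 - 72\right)}{-50 + J} = \frac{J + 140}{-50 + J} = \frac{140 + J}{-50 + J}$)
$\frac{V{\left(0 \right)}}{-84866} = \frac{\frac{1}{-50 + 0} \left(140 + 0\right)}{-84866} = \frac{1}{-50} \cdot 140 \left(- \frac{1}{84866}\right) = \left(- \frac{1}{50}\right) 140 \left(- \frac{1}{84866}\right) = \left(- \frac{14}{5}\right) \left(- \frac{1}{84866}\right) = \frac{7}{212165}$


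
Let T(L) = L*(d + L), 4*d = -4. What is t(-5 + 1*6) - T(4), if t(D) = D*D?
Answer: -11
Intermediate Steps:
d = -1 (d = (¼)*(-4) = -1)
t(D) = D²
T(L) = L*(-1 + L)
t(-5 + 1*6) - T(4) = (-5 + 1*6)² - 4*(-1 + 4) = (-5 + 6)² - 4*3 = 1² - 1*12 = 1 - 12 = -11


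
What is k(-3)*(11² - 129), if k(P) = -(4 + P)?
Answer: 8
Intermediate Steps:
k(P) = -4 - P
k(-3)*(11² - 129) = (-4 - 1*(-3))*(11² - 129) = (-4 + 3)*(121 - 129) = -1*(-8) = 8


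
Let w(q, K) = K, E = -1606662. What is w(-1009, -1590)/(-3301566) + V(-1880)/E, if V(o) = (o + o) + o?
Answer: 588206245/147347239797 ≈ 0.0039920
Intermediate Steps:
V(o) = 3*o (V(o) = 2*o + o = 3*o)
w(-1009, -1590)/(-3301566) + V(-1880)/E = -1590/(-3301566) + (3*(-1880))/(-1606662) = -1590*(-1/3301566) - 5640*(-1/1606662) = 265/550261 + 940/267777 = 588206245/147347239797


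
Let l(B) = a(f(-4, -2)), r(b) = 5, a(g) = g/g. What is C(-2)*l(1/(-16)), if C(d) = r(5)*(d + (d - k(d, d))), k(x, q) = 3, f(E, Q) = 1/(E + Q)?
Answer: -35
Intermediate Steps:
a(g) = 1
l(B) = 1
C(d) = -15 + 10*d (C(d) = 5*(d + (d - 1*3)) = 5*(d + (d - 3)) = 5*(d + (-3 + d)) = 5*(-3 + 2*d) = -15 + 10*d)
C(-2)*l(1/(-16)) = (-15 + 10*(-2))*1 = (-15 - 20)*1 = -35*1 = -35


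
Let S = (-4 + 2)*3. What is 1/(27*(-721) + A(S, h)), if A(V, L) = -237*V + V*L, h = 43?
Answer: -1/18303 ≈ -5.4636e-5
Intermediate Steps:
S = -6 (S = -2*3 = -6)
A(V, L) = -237*V + L*V
1/(27*(-721) + A(S, h)) = 1/(27*(-721) - 6*(-237 + 43)) = 1/(-19467 - 6*(-194)) = 1/(-19467 + 1164) = 1/(-18303) = -1/18303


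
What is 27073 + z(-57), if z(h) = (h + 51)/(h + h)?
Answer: 514388/19 ≈ 27073.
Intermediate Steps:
z(h) = (51 + h)/(2*h) (z(h) = (51 + h)/((2*h)) = (51 + h)*(1/(2*h)) = (51 + h)/(2*h))
27073 + z(-57) = 27073 + (1/2)*(51 - 57)/(-57) = 27073 + (1/2)*(-1/57)*(-6) = 27073 + 1/19 = 514388/19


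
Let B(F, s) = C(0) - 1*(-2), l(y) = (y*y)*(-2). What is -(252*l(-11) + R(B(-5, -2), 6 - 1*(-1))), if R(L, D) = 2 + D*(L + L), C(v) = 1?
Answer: 60940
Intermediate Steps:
l(y) = -2*y² (l(y) = y²*(-2) = -2*y²)
B(F, s) = 3 (B(F, s) = 1 - 1*(-2) = 1 + 2 = 3)
R(L, D) = 2 + 2*D*L (R(L, D) = 2 + D*(2*L) = 2 + 2*D*L)
-(252*l(-11) + R(B(-5, -2), 6 - 1*(-1))) = -(252*(-2*(-11)²) + (2 + 2*(6 - 1*(-1))*3)) = -(252*(-2*121) + (2 + 2*(6 + 1)*3)) = -(252*(-242) + (2 + 2*7*3)) = -(-60984 + (2 + 42)) = -(-60984 + 44) = -1*(-60940) = 60940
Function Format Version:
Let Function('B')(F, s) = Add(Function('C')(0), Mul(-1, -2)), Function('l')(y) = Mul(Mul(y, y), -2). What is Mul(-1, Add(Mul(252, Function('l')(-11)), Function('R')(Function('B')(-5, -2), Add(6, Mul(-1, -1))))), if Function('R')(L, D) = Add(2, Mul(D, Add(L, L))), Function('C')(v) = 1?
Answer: 60940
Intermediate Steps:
Function('l')(y) = Mul(-2, Pow(y, 2)) (Function('l')(y) = Mul(Pow(y, 2), -2) = Mul(-2, Pow(y, 2)))
Function('B')(F, s) = 3 (Function('B')(F, s) = Add(1, Mul(-1, -2)) = Add(1, 2) = 3)
Function('R')(L, D) = Add(2, Mul(2, D, L)) (Function('R')(L, D) = Add(2, Mul(D, Mul(2, L))) = Add(2, Mul(2, D, L)))
Mul(-1, Add(Mul(252, Function('l')(-11)), Function('R')(Function('B')(-5, -2), Add(6, Mul(-1, -1))))) = Mul(-1, Add(Mul(252, Mul(-2, Pow(-11, 2))), Add(2, Mul(2, Add(6, Mul(-1, -1)), 3)))) = Mul(-1, Add(Mul(252, Mul(-2, 121)), Add(2, Mul(2, Add(6, 1), 3)))) = Mul(-1, Add(Mul(252, -242), Add(2, Mul(2, 7, 3)))) = Mul(-1, Add(-60984, Add(2, 42))) = Mul(-1, Add(-60984, 44)) = Mul(-1, -60940) = 60940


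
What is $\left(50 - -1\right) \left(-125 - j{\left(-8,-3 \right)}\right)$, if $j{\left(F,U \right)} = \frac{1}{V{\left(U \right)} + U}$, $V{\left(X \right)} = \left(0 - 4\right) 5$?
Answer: $- \frac{146574}{23} \approx -6372.8$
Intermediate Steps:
$V{\left(X \right)} = -20$ ($V{\left(X \right)} = \left(-4\right) 5 = -20$)
$j{\left(F,U \right)} = \frac{1}{-20 + U}$
$\left(50 - -1\right) \left(-125 - j{\left(-8,-3 \right)}\right) = \left(50 - -1\right) \left(-125 - \frac{1}{-20 - 3}\right) = \left(50 + 1\right) \left(-125 - \frac{1}{-23}\right) = 51 \left(-125 - - \frac{1}{23}\right) = 51 \left(-125 + \frac{1}{23}\right) = 51 \left(- \frac{2874}{23}\right) = - \frac{146574}{23}$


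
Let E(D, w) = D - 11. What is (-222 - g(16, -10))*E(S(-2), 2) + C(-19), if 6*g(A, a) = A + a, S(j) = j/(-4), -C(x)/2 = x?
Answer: 4759/2 ≈ 2379.5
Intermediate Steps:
C(x) = -2*x
S(j) = -j/4 (S(j) = j*(-¼) = -j/4)
E(D, w) = -11 + D
g(A, a) = A/6 + a/6 (g(A, a) = (A + a)/6 = A/6 + a/6)
(-222 - g(16, -10))*E(S(-2), 2) + C(-19) = (-222 - ((⅙)*16 + (⅙)*(-10)))*(-11 - ¼*(-2)) - 2*(-19) = (-222 - (8/3 - 5/3))*(-11 + ½) + 38 = (-222 - 1*1)*(-21/2) + 38 = (-222 - 1)*(-21/2) + 38 = -223*(-21/2) + 38 = 4683/2 + 38 = 4759/2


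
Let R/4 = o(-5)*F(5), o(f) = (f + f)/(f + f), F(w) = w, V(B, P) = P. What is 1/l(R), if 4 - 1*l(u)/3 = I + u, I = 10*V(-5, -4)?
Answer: 1/72 ≈ 0.013889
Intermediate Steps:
I = -40 (I = 10*(-4) = -40)
o(f) = 1 (o(f) = (2*f)/((2*f)) = (2*f)*(1/(2*f)) = 1)
R = 20 (R = 4*(1*5) = 4*5 = 20)
l(u) = 132 - 3*u (l(u) = 12 - 3*(-40 + u) = 12 + (120 - 3*u) = 132 - 3*u)
1/l(R) = 1/(132 - 3*20) = 1/(132 - 60) = 1/72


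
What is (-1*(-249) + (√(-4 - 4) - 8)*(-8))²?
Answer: 97457 - 10016*I*√2 ≈ 97457.0 - 14165.0*I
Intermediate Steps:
(-1*(-249) + (√(-4 - 4) - 8)*(-8))² = (249 + (√(-8) - 8)*(-8))² = (249 + (2*I*√2 - 8)*(-8))² = (249 + (-8 + 2*I*√2)*(-8))² = (249 + (64 - 16*I*√2))² = (313 - 16*I*√2)²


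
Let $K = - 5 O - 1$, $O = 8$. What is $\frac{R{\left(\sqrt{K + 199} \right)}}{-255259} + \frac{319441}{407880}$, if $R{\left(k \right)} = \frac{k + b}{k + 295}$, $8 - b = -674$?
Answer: $\frac{643915427892883}{822196478145240} + \frac{387 \sqrt{158}}{22173583553} \approx 0.78316$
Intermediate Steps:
$b = 682$ ($b = 8 - -674 = 8 + 674 = 682$)
$K = -41$ ($K = \left(-5\right) 8 - 1 = -40 - 1 = -41$)
$R{\left(k \right)} = \frac{682 + k}{295 + k}$ ($R{\left(k \right)} = \frac{k + 682}{k + 295} = \frac{682 + k}{295 + k}$)
$\frac{R{\left(\sqrt{K + 199} \right)}}{-255259} + \frac{319441}{407880} = \frac{\frac{1}{295 + \sqrt{-41 + 199}} \left(682 + \sqrt{-41 + 199}\right)}{-255259} + \frac{319441}{407880} = \frac{682 + \sqrt{158}}{295 + \sqrt{158}} \left(- \frac{1}{255259}\right) + 319441 \cdot \frac{1}{407880} = - \frac{682 + \sqrt{158}}{255259 \left(295 + \sqrt{158}\right)} + \frac{319441}{407880} = \frac{319441}{407880} - \frac{682 + \sqrt{158}}{255259 \left(295 + \sqrt{158}\right)}$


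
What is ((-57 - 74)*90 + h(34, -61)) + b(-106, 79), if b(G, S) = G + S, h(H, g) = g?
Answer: -11878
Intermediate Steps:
((-57 - 74)*90 + h(34, -61)) + b(-106, 79) = ((-57 - 74)*90 - 61) + (-106 + 79) = (-131*90 - 61) - 27 = (-11790 - 61) - 27 = -11851 - 27 = -11878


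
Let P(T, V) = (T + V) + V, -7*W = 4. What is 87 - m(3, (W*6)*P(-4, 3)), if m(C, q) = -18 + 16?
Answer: 89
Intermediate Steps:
W = -4/7 (W = -⅐*4 = -4/7 ≈ -0.57143)
P(T, V) = T + 2*V
m(C, q) = -2
87 - m(3, (W*6)*P(-4, 3)) = 87 - 1*(-2) = 87 + 2 = 89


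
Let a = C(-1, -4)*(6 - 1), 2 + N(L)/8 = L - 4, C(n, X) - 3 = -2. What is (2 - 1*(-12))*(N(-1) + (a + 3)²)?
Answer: 112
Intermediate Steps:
C(n, X) = 1 (C(n, X) = 3 - 2 = 1)
N(L) = -48 + 8*L (N(L) = -16 + 8*(L - 4) = -16 + 8*(-4 + L) = -16 + (-32 + 8*L) = -48 + 8*L)
a = 5 (a = 1*(6 - 1) = 1*5 = 5)
(2 - 1*(-12))*(N(-1) + (a + 3)²) = (2 - 1*(-12))*((-48 + 8*(-1)) + (5 + 3)²) = (2 + 12)*((-48 - 8) + 8²) = 14*(-56 + 64) = 14*8 = 112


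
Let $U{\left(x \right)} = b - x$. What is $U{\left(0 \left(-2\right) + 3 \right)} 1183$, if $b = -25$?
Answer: $-33124$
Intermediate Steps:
$U{\left(x \right)} = -25 - x$
$U{\left(0 \left(-2\right) + 3 \right)} 1183 = \left(-25 - \left(0 \left(-2\right) + 3\right)\right) 1183 = \left(-25 - \left(0 + 3\right)\right) 1183 = \left(-25 - 3\right) 1183 = \left(-28\right) 1183 = -33124$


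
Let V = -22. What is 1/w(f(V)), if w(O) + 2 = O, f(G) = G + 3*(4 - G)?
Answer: 1/54 ≈ 0.018519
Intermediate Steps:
f(G) = 12 - 2*G (f(G) = G + (12 - 3*G) = 12 - 2*G)
w(O) = -2 + O
1/w(f(V)) = 1/(-2 + (12 - 2*(-22))) = 1/(-2 + (12 + 44)) = 1/(-2 + 56) = 1/54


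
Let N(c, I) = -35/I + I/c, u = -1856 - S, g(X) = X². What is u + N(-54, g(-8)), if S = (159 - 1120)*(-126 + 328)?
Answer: 332232655/1728 ≈ 1.9226e+5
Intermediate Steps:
S = -194122 (S = -961*202 = -194122)
u = 192266 (u = -1856 - 1*(-194122) = -1856 + 194122 = 192266)
u + N(-54, g(-8)) = 192266 + (-35/((-8)²) + (-8)²/(-54)) = 192266 + (-35/64 + 64*(-1/54)) = 192266 + (-35*1/64 - 32/27) = 192266 + (-35/64 - 32/27) = 192266 - 2993/1728 = 332232655/1728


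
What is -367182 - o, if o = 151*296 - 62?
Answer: -411816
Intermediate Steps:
o = 44634 (o = 44696 - 62 = 44634)
-367182 - o = -367182 - 1*44634 = -367182 - 44634 = -411816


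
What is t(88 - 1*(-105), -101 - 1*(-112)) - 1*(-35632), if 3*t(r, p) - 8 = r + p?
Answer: 107108/3 ≈ 35703.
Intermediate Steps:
t(r, p) = 8/3 + p/3 + r/3 (t(r, p) = 8/3 + (r + p)/3 = 8/3 + (p + r)/3 = 8/3 + (p/3 + r/3) = 8/3 + p/3 + r/3)
t(88 - 1*(-105), -101 - 1*(-112)) - 1*(-35632) = (8/3 + (-101 - 1*(-112))/3 + (88 - 1*(-105))/3) - 1*(-35632) = (8/3 + (-101 + 112)/3 + (88 + 105)/3) + 35632 = (8/3 + (⅓)*11 + (⅓)*193) + 35632 = (8/3 + 11/3 + 193/3) + 35632 = 212/3 + 35632 = 107108/3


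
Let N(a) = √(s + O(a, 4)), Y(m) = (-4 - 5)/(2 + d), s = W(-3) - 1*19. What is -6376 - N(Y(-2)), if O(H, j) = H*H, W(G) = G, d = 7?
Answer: -6376 - I*√21 ≈ -6376.0 - 4.5826*I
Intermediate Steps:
O(H, j) = H²
s = -22 (s = -3 - 1*19 = -3 - 19 = -22)
Y(m) = -1 (Y(m) = (-4 - 5)/(2 + 7) = -9/9 = -9*⅑ = -1)
N(a) = √(-22 + a²)
-6376 - N(Y(-2)) = -6376 - √(-22 + (-1)²) = -6376 - √(-22 + 1) = -6376 - √(-21) = -6376 - I*√21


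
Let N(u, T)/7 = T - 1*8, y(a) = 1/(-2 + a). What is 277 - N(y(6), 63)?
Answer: -108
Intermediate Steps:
N(u, T) = -56 + 7*T (N(u, T) = 7*(T - 1*8) = 7*(T - 8) = 7*(-8 + T) = -56 + 7*T)
277 - N(y(6), 63) = 277 - (-56 + 7*63) = 277 - (-56 + 441) = 277 - 1*385 = 277 - 385 = -108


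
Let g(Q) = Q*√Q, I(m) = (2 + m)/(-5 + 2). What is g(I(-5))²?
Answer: 1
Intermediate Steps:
I(m) = -⅔ - m/3 (I(m) = (2 + m)/(-3) = (2 + m)*(-⅓) = -⅔ - m/3)
g(Q) = Q^(3/2)
g(I(-5))² = ((-⅔ - ⅓*(-5))^(3/2))² = ((-⅔ + 5/3)^(3/2))² = (1^(3/2))² = 1² = 1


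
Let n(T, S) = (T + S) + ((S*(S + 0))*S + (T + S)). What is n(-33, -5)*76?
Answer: -15276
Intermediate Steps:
n(T, S) = S**3 + 2*S + 2*T (n(T, S) = (S + T) + ((S*S)*S + (S + T)) = (S + T) + (S**2*S + (S + T)) = (S + T) + (S**3 + (S + T)) = (S + T) + (S + T + S**3) = S**3 + 2*S + 2*T)
n(-33, -5)*76 = ((-5)**3 + 2*(-5) + 2*(-33))*76 = (-125 - 10 - 66)*76 = -201*76 = -15276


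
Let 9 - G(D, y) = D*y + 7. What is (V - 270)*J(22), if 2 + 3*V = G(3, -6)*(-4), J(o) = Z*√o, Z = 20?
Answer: -17840*√22/3 ≈ -27892.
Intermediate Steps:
G(D, y) = 2 - D*y (G(D, y) = 9 - (D*y + 7) = 9 - (7 + D*y) = 9 + (-7 - D*y) = 2 - D*y)
J(o) = 20*√o
V = -82/3 (V = -⅔ + ((2 - 1*3*(-6))*(-4))/3 = -⅔ + ((2 + 18)*(-4))/3 = -⅔ + (20*(-4))/3 = -⅔ + (⅓)*(-80) = -⅔ - 80/3 = -82/3 ≈ -27.333)
(V - 270)*J(22) = (-82/3 - 270)*(20*√22) = -17840*√22/3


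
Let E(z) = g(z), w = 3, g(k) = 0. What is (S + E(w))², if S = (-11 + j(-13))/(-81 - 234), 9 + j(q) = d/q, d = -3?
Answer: 66049/16769025 ≈ 0.0039387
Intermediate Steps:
j(q) = -9 - 3/q
E(z) = 0
S = 257/4095 (S = (-11 + (-9 - 3/(-13)))/(-81 - 234) = (-11 + (-9 - 3*(-1/13)))/(-315) = (-11 + (-9 + 3/13))*(-1/315) = (-11 - 114/13)*(-1/315) = -257/13*(-1/315) = 257/4095 ≈ 0.062759)
(S + E(w))² = (257/4095 + 0)² = (257/4095)² = 66049/16769025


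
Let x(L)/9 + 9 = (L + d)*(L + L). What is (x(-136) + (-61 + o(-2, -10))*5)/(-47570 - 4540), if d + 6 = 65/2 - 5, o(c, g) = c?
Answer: -3110/579 ≈ -5.3713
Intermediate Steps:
d = 43/2 (d = -6 + (65/2 - 5) = -6 + 55/2 = 43/2 ≈ 21.500)
x(L) = -81 + 18*L*(43/2 + L) (x(L) = -81 + 9*((L + 43/2)*(L + L)) = -81 + 9*((43/2 + L)*(2*L)) = -81 + 9*(2*L*(43/2 + L)) = -81 + 18*L*(43/2 + L))
(x(-136) + (-61 + o(-2, -10))*5)/(-47570 - 4540) = ((-81 + 18*(-136)² + 387*(-136)) + (-61 - 2)*5)/(-47570 - 4540) = ((-81 + 18*18496 - 52632) - 63*5)/(-52110) = ((-81 + 332928 - 52632) - 315)*(-1/52110) = (280215 - 315)*(-1/52110) = 279900*(-1/52110) = -3110/579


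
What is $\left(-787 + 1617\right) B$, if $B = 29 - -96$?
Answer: $103750$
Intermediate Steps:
$B = 125$ ($B = 29 + 96 = 125$)
$\left(-787 + 1617\right) B = \left(-787 + 1617\right) 125 = 830 \cdot 125 = 103750$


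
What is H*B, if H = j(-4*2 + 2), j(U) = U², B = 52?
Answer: 1872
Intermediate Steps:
H = 36 (H = (-4*2 + 2)² = (-8 + 2)² = (-6)² = 36)
H*B = 36*52 = 1872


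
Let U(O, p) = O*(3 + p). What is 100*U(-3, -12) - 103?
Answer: 2597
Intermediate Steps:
100*U(-3, -12) - 103 = 100*(-3*(3 - 12)) - 103 = 100*(-3*(-9)) - 103 = 100*27 - 103 = 2700 - 103 = 2597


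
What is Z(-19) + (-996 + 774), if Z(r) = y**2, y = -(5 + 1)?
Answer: -186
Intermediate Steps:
y = -6 (y = -1*6 = -6)
Z(r) = 36 (Z(r) = (-6)**2 = 36)
Z(-19) + (-996 + 774) = 36 + (-996 + 774) = 36 - 222 = -186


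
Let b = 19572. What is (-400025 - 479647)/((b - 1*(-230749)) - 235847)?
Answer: -439836/7237 ≈ -60.776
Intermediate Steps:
(-400025 - 479647)/((b - 1*(-230749)) - 235847) = (-400025 - 479647)/((19572 - 1*(-230749)) - 235847) = -879672/((19572 + 230749) - 235847) = -879672/(250321 - 235847) = -879672/14474 = -879672*1/14474 = -439836/7237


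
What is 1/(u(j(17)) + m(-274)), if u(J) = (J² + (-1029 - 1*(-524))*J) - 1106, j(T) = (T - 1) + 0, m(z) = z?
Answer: -1/9204 ≈ -0.00010865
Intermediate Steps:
j(T) = -1 + T (j(T) = (-1 + T) + 0 = -1 + T)
u(J) = -1106 + J² - 505*J (u(J) = (J² + (-1029 + 524)*J) - 1106 = (J² - 505*J) - 1106 = -1106 + J² - 505*J)
1/(u(j(17)) + m(-274)) = 1/((-1106 + (-1 + 17)² - 505*(-1 + 17)) - 274) = 1/((-1106 + 16² - 505*16) - 274) = 1/((-1106 + 256 - 8080) - 274) = 1/(-8930 - 274) = 1/(-9204) = -1/9204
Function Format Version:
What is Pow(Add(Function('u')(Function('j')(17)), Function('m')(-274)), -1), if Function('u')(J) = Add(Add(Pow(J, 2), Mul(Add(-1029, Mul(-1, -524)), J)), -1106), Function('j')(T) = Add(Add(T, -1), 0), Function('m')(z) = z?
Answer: Rational(-1, 9204) ≈ -0.00010865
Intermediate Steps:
Function('j')(T) = Add(-1, T) (Function('j')(T) = Add(Add(-1, T), 0) = Add(-1, T))
Function('u')(J) = Add(-1106, Pow(J, 2), Mul(-505, J)) (Function('u')(J) = Add(Add(Pow(J, 2), Mul(Add(-1029, 524), J)), -1106) = Add(Add(Pow(J, 2), Mul(-505, J)), -1106) = Add(-1106, Pow(J, 2), Mul(-505, J)))
Pow(Add(Function('u')(Function('j')(17)), Function('m')(-274)), -1) = Pow(Add(Add(-1106, Pow(Add(-1, 17), 2), Mul(-505, Add(-1, 17))), -274), -1) = Pow(Add(Add(-1106, Pow(16, 2), Mul(-505, 16)), -274), -1) = Pow(Add(Add(-1106, 256, -8080), -274), -1) = Pow(Add(-8930, -274), -1) = Pow(-9204, -1) = Rational(-1, 9204)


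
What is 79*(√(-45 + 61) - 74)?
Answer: -5530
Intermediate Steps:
79*(√(-45 + 61) - 74) = 79*(√16 - 74) = 79*(4 - 74) = 79*(-70) = -5530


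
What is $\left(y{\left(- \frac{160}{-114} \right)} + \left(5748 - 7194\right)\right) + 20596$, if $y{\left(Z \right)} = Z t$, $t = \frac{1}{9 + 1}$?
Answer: $\frac{1091558}{57} \approx 19150.0$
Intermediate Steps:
$t = \frac{1}{10} \approx 0.1$
$y{\left(Z \right)} = \frac{Z}{10}$ ($y{\left(Z \right)} = Z \frac{1}{10} = \frac{Z}{10}$)
$\left(y{\left(- \frac{160}{-114} \right)} + \left(5748 - 7194\right)\right) + 20596 = \left(\frac{\left(-160\right) \frac{1}{-114}}{10} + \left(5748 - 7194\right)\right) + 20596 = \left(\frac{\left(-160\right) \left(- \frac{1}{114}\right)}{10} + \left(5748 - 7194\right)\right) + 20596 = \left(\frac{1}{10} \cdot \frac{80}{57} - 1446\right) + 20596 = \left(\frac{8}{57} - 1446\right) + 20596 = - \frac{82414}{57} + 20596 = \frac{1091558}{57}$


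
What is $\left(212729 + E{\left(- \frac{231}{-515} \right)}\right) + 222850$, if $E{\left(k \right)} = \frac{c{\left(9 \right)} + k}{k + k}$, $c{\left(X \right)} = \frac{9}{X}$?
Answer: $\frac{100619122}{231} \approx 4.3558 \cdot 10^{5}$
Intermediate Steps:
$E{\left(k \right)} = \frac{1 + k}{2 k}$ ($E{\left(k \right)} = \frac{\frac{9}{9} + k}{k + k} = \frac{9 \cdot \frac{1}{9} + k}{2 k} = \left(1 + k\right) \frac{1}{2 k} = \frac{1 + k}{2 k}$)
$\left(212729 + E{\left(- \frac{231}{-515} \right)}\right) + 222850 = \left(212729 + \frac{1 - \frac{231}{-515}}{2 \left(- \frac{231}{-515}\right)}\right) + 222850 = \left(212729 + \frac{1 - - \frac{231}{515}}{2 \left(\left(-231\right) \left(- \frac{1}{515}\right)\right)}\right) + 222850 = \left(212729 + \frac{1 + \frac{231}{515}}{2 \cdot \frac{231}{515}}\right) + 222850 = \left(212729 + \frac{1}{2} \cdot \frac{515}{231} \cdot \frac{746}{515}\right) + 222850 = \left(212729 + \frac{373}{231}\right) + 222850 = \frac{49140772}{231} + 222850 = \frac{100619122}{231}$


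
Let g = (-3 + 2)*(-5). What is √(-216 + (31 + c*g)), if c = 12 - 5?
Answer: 5*I*√6 ≈ 12.247*I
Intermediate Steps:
c = 7
g = 5 (g = -1*(-5) = 5)
√(-216 + (31 + c*g)) = √(-216 + (31 + 7*5)) = √(-216 + (31 + 35)) = √(-216 + 66) = √(-150) = 5*I*√6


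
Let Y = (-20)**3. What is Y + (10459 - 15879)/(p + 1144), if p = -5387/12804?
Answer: -117208509680/14642389 ≈ -8004.7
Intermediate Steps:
p = -5387/12804 (p = -5387*1/12804 = -5387/12804 ≈ -0.42073)
Y = -8000
Y + (10459 - 15879)/(p + 1144) = -8000 + (10459 - 15879)/(-5387/12804 + 1144) = -8000 - 5420/14642389/12804 = -8000 - 5420*12804/14642389 = -8000 - 69397680/14642389 = -117208509680/14642389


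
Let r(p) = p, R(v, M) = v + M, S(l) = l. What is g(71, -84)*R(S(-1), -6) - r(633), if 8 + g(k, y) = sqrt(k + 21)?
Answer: -577 - 14*sqrt(23) ≈ -644.14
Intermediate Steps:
R(v, M) = M + v
g(k, y) = -8 + sqrt(21 + k) (g(k, y) = -8 + sqrt(k + 21) = -8 + sqrt(21 + k))
g(71, -84)*R(S(-1), -6) - r(633) = (-8 + sqrt(21 + 71))*(-6 - 1) - 1*633 = (-8 + sqrt(92))*(-7) - 633 = (-8 + 2*sqrt(23))*(-7) - 633 = (56 - 14*sqrt(23)) - 633 = -577 - 14*sqrt(23)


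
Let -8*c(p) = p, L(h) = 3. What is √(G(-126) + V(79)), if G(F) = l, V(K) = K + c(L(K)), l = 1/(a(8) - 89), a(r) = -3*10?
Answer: √17812634/476 ≈ 8.8666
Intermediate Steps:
a(r) = -30
c(p) = -p/8
l = -1/119 (l = 1/(-30 - 89) = 1/(-119) = -1/119 ≈ -0.0084034)
V(K) = -3/8 + K (V(K) = K - ⅛*3 = K - 3/8 = -3/8 + K)
G(F) = -1/119
√(G(-126) + V(79)) = √(-1/119 + (-3/8 + 79)) = √(-1/119 + 629/8) = √(74843/952) = √17812634/476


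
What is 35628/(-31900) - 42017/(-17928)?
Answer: 175400879/142975800 ≈ 1.2268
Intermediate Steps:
35628/(-31900) - 42017/(-17928) = 35628*(-1/31900) - 42017*(-1/17928) = -8907/7975 + 42017/17928 = 175400879/142975800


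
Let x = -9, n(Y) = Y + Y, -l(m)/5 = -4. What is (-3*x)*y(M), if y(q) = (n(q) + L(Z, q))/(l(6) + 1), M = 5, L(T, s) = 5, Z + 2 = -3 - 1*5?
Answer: 135/7 ≈ 19.286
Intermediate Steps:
l(m) = 20 (l(m) = -5*(-4) = 20)
n(Y) = 2*Y
Z = -10 (Z = -2 + (-3 - 1*5) = -2 + (-3 - 5) = -2 - 8 = -10)
y(q) = 5/21 + 2*q/21 (y(q) = (2*q + 5)/(20 + 1) = (5 + 2*q)/21 = (5 + 2*q)*(1/21) = 5/21 + 2*q/21)
(-3*x)*y(M) = (-3*(-9))*(5/21 + (2/21)*5) = 27*(5/21 + 10/21) = 27*(5/7) = 135/7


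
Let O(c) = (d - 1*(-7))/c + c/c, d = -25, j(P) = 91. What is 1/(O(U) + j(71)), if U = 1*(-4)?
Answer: 2/193 ≈ 0.010363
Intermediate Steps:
U = -4
O(c) = 1 - 18/c (O(c) = (-25 - 1*(-7))/c + c/c = (-25 + 7)/c + 1 = -18/c + 1 = 1 - 18/c)
1/(O(U) + j(71)) = 1/((-18 - 4)/(-4) + 91) = 1/(-¼*(-22) + 91) = 1/(11/2 + 91) = 1/(193/2) = 2/193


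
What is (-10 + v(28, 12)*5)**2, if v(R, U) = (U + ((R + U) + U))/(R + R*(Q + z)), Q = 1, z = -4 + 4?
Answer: 900/49 ≈ 18.367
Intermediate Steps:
z = 0
v(R, U) = (R + 3*U)/(2*R) (v(R, U) = (U + ((R + U) + U))/(R + R*(1 + 0)) = (U + (R + 2*U))/(R + R*1) = (R + 3*U)/(R + R) = (R + 3*U)/((2*R)) = (R + 3*U)*(1/(2*R)) = (R + 3*U)/(2*R))
(-10 + v(28, 12)*5)**2 = (-10 + ((1/2)*(28 + 3*12)/28)*5)**2 = (-10 + ((1/2)*(1/28)*(28 + 36))*5)**2 = (-10 + ((1/2)*(1/28)*64)*5)**2 = (-10 + (8/7)*5)**2 = (-10 + 40/7)**2 = (-30/7)**2 = 900/49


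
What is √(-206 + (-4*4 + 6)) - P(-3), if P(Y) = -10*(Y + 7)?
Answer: 40 + 6*I*√6 ≈ 40.0 + 14.697*I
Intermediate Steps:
P(Y) = -70 - 10*Y (P(Y) = -10*(7 + Y) = -70 - 10*Y)
√(-206 + (-4*4 + 6)) - P(-3) = √(-206 + (-4*4 + 6)) - (-70 - 10*(-3)) = √(-206 + (-16 + 6)) - (-70 + 30) = √(-206 - 10) - 1*(-40) = √(-216) + 40 = 6*I*√6 + 40 = 40 + 6*I*√6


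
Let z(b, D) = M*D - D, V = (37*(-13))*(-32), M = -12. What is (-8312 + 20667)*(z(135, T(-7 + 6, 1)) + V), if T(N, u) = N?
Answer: 190328775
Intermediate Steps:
V = 15392 (V = -481*(-32) = 15392)
z(b, D) = -13*D (z(b, D) = -12*D - D = -13*D)
(-8312 + 20667)*(z(135, T(-7 + 6, 1)) + V) = (-8312 + 20667)*(-13*(-7 + 6) + 15392) = 12355*(-13*(-1) + 15392) = 12355*(13 + 15392) = 12355*15405 = 190328775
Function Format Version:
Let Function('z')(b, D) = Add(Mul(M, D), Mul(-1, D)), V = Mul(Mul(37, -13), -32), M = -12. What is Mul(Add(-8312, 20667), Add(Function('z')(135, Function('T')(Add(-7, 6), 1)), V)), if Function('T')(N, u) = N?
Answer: 190328775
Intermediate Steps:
V = 15392 (V = Mul(-481, -32) = 15392)
Function('z')(b, D) = Mul(-13, D) (Function('z')(b, D) = Add(Mul(-12, D), Mul(-1, D)) = Mul(-13, D))
Mul(Add(-8312, 20667), Add(Function('z')(135, Function('T')(Add(-7, 6), 1)), V)) = Mul(Add(-8312, 20667), Add(Mul(-13, Add(-7, 6)), 15392)) = Mul(12355, Add(Mul(-13, -1), 15392)) = Mul(12355, Add(13, 15392)) = Mul(12355, 15405) = 190328775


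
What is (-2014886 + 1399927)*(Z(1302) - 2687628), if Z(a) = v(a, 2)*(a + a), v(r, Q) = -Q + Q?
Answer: 1652781027252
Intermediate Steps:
v(r, Q) = 0
Z(a) = 0 (Z(a) = 0*(a + a) = 0*(2*a) = 0)
(-2014886 + 1399927)*(Z(1302) - 2687628) = (-2014886 + 1399927)*(0 - 2687628) = -614959*(-2687628) = 1652781027252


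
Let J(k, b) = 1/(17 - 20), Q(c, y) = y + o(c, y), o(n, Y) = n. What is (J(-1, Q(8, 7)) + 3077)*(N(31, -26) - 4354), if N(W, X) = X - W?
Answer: -40713530/3 ≈ -1.3571e+7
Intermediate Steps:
Q(c, y) = c + y (Q(c, y) = y + c = c + y)
J(k, b) = -⅓ (J(k, b) = 1/(-3) = -⅓)
(J(-1, Q(8, 7)) + 3077)*(N(31, -26) - 4354) = (-⅓ + 3077)*((-26 - 1*31) - 4354) = 9230*((-26 - 31) - 4354)/3 = 9230*(-57 - 4354)/3 = (9230/3)*(-4411) = -40713530/3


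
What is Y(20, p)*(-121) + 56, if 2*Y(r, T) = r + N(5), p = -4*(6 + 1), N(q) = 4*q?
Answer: -2364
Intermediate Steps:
p = -28 (p = -4*7 = -28)
Y(r, T) = 10 + r/2 (Y(r, T) = (r + 4*5)/2 = (r + 20)/2 = (20 + r)/2 = 10 + r/2)
Y(20, p)*(-121) + 56 = (10 + (1/2)*20)*(-121) + 56 = (10 + 10)*(-121) + 56 = 20*(-121) + 56 = -2420 + 56 = -2364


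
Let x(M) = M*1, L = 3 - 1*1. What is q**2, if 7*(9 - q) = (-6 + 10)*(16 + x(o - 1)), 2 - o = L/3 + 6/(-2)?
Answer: 1849/441 ≈ 4.1927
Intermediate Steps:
L = 2 (L = 3 - 1 = 2)
o = 13/3 (o = 2 - (2/3 + 6/(-2)) = 2 - (2*(1/3) + 6*(-1/2)) = 2 - (2/3 - 3) = 2 - 1*(-7/3) = 2 + 7/3 = 13/3 ≈ 4.3333)
x(M) = M
q = -43/21 (q = 9 - (-6 + 10)*(16 + (13/3 - 1))/7 = 9 - 4*(16 + 10/3)/7 = 9 - 4*58/(7*3) = 9 - 1/7*232/3 = 9 - 232/21 = -43/21 ≈ -2.0476)
q**2 = (-43/21)**2 = 1849/441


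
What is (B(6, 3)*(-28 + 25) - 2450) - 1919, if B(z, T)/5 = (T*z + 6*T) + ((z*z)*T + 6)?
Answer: -6619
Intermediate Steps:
B(z, T) = 30 + 30*T + 5*T*z + 5*T*z² (B(z, T) = 5*((T*z + 6*T) + ((z*z)*T + 6)) = 5*((6*T + T*z) + (z²*T + 6)) = 5*((6*T + T*z) + (T*z² + 6)) = 5*((6*T + T*z) + (6 + T*z²)) = 5*(6 + 6*T + T*z + T*z²) = 30 + 30*T + 5*T*z + 5*T*z²)
(B(6, 3)*(-28 + 25) - 2450) - 1919 = ((30 + 30*3 + 5*3*6 + 5*3*6²)*(-28 + 25) - 2450) - 1919 = ((30 + 90 + 90 + 5*3*36)*(-3) - 2450) - 1919 = ((30 + 90 + 90 + 540)*(-3) - 2450) - 1919 = (750*(-3) - 2450) - 1919 = (-2250 - 2450) - 1919 = -4700 - 1919 = -6619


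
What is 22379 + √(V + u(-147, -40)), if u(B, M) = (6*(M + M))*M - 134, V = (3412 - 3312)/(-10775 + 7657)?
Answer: 22379 + 2*√11584868199/1559 ≈ 22517.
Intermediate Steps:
V = -50/1559 (V = 100/(-3118) = 100*(-1/3118) = -50/1559 ≈ -0.032072)
u(B, M) = -134 + 12*M² (u(B, M) = (6*(2*M))*M - 134 = (12*M)*M - 134 = 12*M² - 134 = -134 + 12*M²)
22379 + √(V + u(-147, -40)) = 22379 + √(-50/1559 + (-134 + 12*(-40)²)) = 22379 + √(-50/1559 + (-134 + 12*1600)) = 22379 + √(-50/1559 + (-134 + 19200)) = 22379 + √(-50/1559 + 19066) = 22379 + √(29723844/1559) = 22379 + 2*√11584868199/1559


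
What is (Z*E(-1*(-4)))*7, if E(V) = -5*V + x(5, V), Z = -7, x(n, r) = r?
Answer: 784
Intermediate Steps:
E(V) = -4*V (E(V) = -5*V + V = -4*V)
(Z*E(-1*(-4)))*7 = -(-28)*(-1*(-4))*7 = -(-28)*4*7 = -7*(-16)*7 = 112*7 = 784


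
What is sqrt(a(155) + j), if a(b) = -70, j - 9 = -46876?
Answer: I*sqrt(46937) ≈ 216.65*I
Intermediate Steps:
j = -46867 (j = 9 - 46876 = -46867)
sqrt(a(155) + j) = sqrt(-70 - 46867) = sqrt(-46937) = I*sqrt(46937)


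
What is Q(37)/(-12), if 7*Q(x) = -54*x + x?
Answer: 1961/84 ≈ 23.345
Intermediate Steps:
Q(x) = -53*x/7 (Q(x) = (-54*x + x)/7 = (-53*x)/7 = -53*x/7)
Q(37)/(-12) = (-53/7*37)/(-12) = -1/12*(-1961/7) = 1961/84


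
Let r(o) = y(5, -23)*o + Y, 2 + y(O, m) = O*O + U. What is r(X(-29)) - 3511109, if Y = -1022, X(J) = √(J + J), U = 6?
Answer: -3512131 + 29*I*√58 ≈ -3.5121e+6 + 220.86*I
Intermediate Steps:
X(J) = √2*√J (X(J) = √(2*J) = √2*√J)
y(O, m) = 4 + O² (y(O, m) = -2 + (O*O + 6) = -2 + (O² + 6) = -2 + (6 + O²) = 4 + O²)
r(o) = -1022 + 29*o (r(o) = (4 + 5²)*o - 1022 = (4 + 25)*o - 1022 = 29*o - 1022 = -1022 + 29*o)
r(X(-29)) - 3511109 = (-1022 + 29*(√2*√(-29))) - 3511109 = (-1022 + 29*(√2*(I*√29))) - 3511109 = (-1022 + 29*(I*√58)) - 3511109 = (-1022 + 29*I*√58) - 3511109 = -3512131 + 29*I*√58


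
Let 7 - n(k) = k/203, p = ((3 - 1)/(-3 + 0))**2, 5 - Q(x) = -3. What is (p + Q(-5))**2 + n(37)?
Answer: 1284632/16443 ≈ 78.126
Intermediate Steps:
Q(x) = 8 (Q(x) = 5 - 1*(-3) = 5 + 3 = 8)
p = 4/9 (p = (2/(-3))**2 = (2*(-1/3))**2 = (-2/3)**2 = 4/9 ≈ 0.44444)
n(k) = 7 - k/203
(p + Q(-5))**2 + n(37) = (4/9 + 8)**2 + (7 - 1/203*37) = (76/9)**2 + (7 - 37/203) = 5776/81 + 1384/203 = 1284632/16443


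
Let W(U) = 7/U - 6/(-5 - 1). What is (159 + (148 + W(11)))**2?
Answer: 11526025/121 ≈ 95256.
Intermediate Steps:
W(U) = 1 + 7/U (W(U) = 7/U - 6/(-6) = 7/U - 6*(-1/6) = 7/U + 1 = 1 + 7/U)
(159 + (148 + W(11)))**2 = (159 + (148 + (7 + 11)/11))**2 = (159 + (148 + (1/11)*18))**2 = (159 + (148 + 18/11))**2 = (159 + 1646/11)**2 = (3395/11)**2 = 11526025/121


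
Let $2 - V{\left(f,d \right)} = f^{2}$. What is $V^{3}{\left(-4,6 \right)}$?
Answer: $-2744$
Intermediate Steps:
$V{\left(f,d \right)} = 2 - f^{2}$
$V^{3}{\left(-4,6 \right)} = \left(2 - \left(-4\right)^{2}\right)^{3} = \left(2 - 16\right)^{3} = \left(-14\right)^{3} = -2744$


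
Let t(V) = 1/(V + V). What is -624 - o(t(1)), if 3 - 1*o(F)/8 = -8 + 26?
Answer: -504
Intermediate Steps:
t(V) = 1/(2*V)
o(F) = -120 (o(F) = 24 - 8*(-8 + 26) = 24 - 8*18 = 24 - 144 = -120)
-624 - o(t(1)) = -624 - 1*(-120) = -624 + 120 = -504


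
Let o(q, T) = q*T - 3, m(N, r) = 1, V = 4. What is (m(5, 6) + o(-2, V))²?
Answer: 100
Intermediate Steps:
o(q, T) = -3 + T*q (o(q, T) = T*q - 3 = -3 + T*q)
(m(5, 6) + o(-2, V))² = (1 + (-3 + 4*(-2)))² = (1 + (-3 - 8))² = (1 - 11)² = (-10)² = 100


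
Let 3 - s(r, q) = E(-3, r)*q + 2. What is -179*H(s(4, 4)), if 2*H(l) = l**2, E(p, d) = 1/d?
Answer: 0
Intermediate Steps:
s(r, q) = 1 - q/r (s(r, q) = 3 - (q/r + 2) = 3 - (2 + q/r) = 3 + (-2 - q/r) = 1 - q/r)
H(l) = l**2/2
-179*H(s(4, 4)) = -179*((4 - 1*4)/4)**2/2 = -179*((4 - 4)/4)**2/2 = -179*((1/4)*0)**2/2 = -179*0**2/2 = -179*0/2 = -179*0 = 0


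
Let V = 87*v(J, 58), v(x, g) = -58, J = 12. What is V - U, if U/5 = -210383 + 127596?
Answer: 408889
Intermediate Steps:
U = -413935 (U = 5*(-210383 + 127596) = 5*(-82787) = -413935)
V = -5046 (V = 87*(-58) = -5046)
V - U = -5046 - 1*(-413935) = -5046 + 413935 = 408889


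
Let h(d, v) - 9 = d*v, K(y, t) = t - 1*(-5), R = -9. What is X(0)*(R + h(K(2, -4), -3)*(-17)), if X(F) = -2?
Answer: 222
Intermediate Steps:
K(y, t) = 5 + t (K(y, t) = t + 5 = 5 + t)
h(d, v) = 9 + d*v
X(0)*(R + h(K(2, -4), -3)*(-17)) = -2*(-9 + (9 + (5 - 4)*(-3))*(-17)) = -2*(-9 + (9 + 1*(-3))*(-17)) = -2*(-9 + (9 - 3)*(-17)) = -2*(-9 + 6*(-17)) = -2*(-9 - 102) = -2*(-111) = 222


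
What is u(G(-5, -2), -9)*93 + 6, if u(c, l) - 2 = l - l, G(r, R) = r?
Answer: 192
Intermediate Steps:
u(c, l) = 2 (u(c, l) = 2 + (l - l) = 2 + 0 = 2)
u(G(-5, -2), -9)*93 + 6 = 2*93 + 6 = 186 + 6 = 192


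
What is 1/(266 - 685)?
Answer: -1/419 ≈ -0.0023866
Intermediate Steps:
1/(266 - 685) = 1/(-419) = -1/419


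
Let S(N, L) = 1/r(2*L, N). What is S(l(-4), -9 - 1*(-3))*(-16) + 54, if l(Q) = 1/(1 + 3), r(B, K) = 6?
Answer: 154/3 ≈ 51.333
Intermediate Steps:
l(Q) = 1/4
S(N, L) = 1/6
S(l(-4), -9 - 1*(-3))*(-16) + 54 = (1/6)*(-16) + 54 = -8/3 + 54 = 154/3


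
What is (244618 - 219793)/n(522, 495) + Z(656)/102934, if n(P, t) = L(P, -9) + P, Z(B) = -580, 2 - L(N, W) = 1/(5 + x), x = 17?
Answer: 28105359220/593260109 ≈ 47.374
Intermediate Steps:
L(N, W) = 43/22 (L(N, W) = 2 - 1/(5 + 17) = 2 - 1/22 = 43/22)
n(P, t) = 43/22 + P
(244618 - 219793)/n(522, 495) + Z(656)/102934 = (244618 - 219793)/(43/22 + 522) - 580/102934 = 24825/(11527/22) - 580*1/102934 = 24825*(22/11527) - 290/51467 = 546150/11527 - 290/51467 = 28105359220/593260109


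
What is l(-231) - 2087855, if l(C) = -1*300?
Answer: -2088155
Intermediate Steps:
l(C) = -300
l(-231) - 2087855 = -300 - 2087855 = -2088155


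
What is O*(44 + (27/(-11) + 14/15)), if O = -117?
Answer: -273351/55 ≈ -4970.0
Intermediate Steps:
O*(44 + (27/(-11) + 14/15)) = -117*(44 + (27/(-11) + 14/15)) = -117*(44 + (27*(-1/11) + 14*(1/15))) = -117*(44 + (-27/11 + 14/15)) = -117*(44 - 251/165) = -117*7009/165 = -273351/55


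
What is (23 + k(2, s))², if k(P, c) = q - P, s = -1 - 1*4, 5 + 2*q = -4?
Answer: 1089/4 ≈ 272.25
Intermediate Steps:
q = -9/2 (q = -5/2 + (½)*(-4) = -5/2 - 2 = -9/2 ≈ -4.5000)
s = -5 (s = -1 - 4 = -5)
k(P, c) = -9/2 - P
(23 + k(2, s))² = (23 + (-9/2 - 1*2))² = (23 + (-9/2 - 2))² = (23 - 13/2)² = (33/2)² = 1089/4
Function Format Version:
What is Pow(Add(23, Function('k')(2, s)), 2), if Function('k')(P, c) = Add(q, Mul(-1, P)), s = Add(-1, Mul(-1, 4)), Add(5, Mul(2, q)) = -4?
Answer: Rational(1089, 4) ≈ 272.25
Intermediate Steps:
q = Rational(-9, 2) (q = Add(Rational(-5, 2), Mul(Rational(1, 2), -4)) = Add(Rational(-5, 2), -2) = Rational(-9, 2) ≈ -4.5000)
s = -5 (s = Add(-1, -4) = -5)
Function('k')(P, c) = Add(Rational(-9, 2), Mul(-1, P))
Pow(Add(23, Function('k')(2, s)), 2) = Pow(Add(23, Add(Rational(-9, 2), Mul(-1, 2))), 2) = Pow(Add(23, Add(Rational(-9, 2), -2)), 2) = Pow(Add(23, Rational(-13, 2)), 2) = Pow(Rational(33, 2), 2) = Rational(1089, 4)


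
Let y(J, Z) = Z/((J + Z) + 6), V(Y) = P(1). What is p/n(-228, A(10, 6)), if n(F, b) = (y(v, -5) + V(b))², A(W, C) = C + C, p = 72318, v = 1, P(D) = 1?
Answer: 96424/3 ≈ 32141.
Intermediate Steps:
V(Y) = 1
A(W, C) = 2*C
y(J, Z) = Z/(6 + J + Z)
n(F, b) = 9/4 (n(F, b) = (-5/(6 + 1 - 5) + 1)² = (-5/2 + 1)² = (-3/2)² = 9/4)
p/n(-228, A(10, 6)) = 72318/(9/4) = 72318*(4/9) = 96424/3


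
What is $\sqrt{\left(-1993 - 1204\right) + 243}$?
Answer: $i \sqrt{2954} \approx 54.351 i$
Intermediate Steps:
$\sqrt{\left(-1993 - 1204\right) + 243} = \sqrt{-3197 + 243} = \sqrt{-2954} = i \sqrt{2954}$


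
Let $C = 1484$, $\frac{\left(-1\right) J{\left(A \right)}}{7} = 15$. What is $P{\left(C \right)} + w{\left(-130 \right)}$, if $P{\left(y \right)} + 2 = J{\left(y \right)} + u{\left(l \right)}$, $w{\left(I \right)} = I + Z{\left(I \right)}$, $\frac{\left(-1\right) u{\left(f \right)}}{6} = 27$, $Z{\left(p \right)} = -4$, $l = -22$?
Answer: $-403$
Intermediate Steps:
$u{\left(f \right)} = -162$ ($u{\left(f \right)} = \left(-6\right) 27 = -162$)
$J{\left(A \right)} = -105$ ($J{\left(A \right)} = \left(-7\right) 15 = -105$)
$w{\left(I \right)} = -4 + I$ ($w{\left(I \right)} = I - 4 = -4 + I$)
$P{\left(y \right)} = -269$ ($P{\left(y \right)} = -2 - 267 = -269$)
$P{\left(C \right)} + w{\left(-130 \right)} = -269 - 134 = -403$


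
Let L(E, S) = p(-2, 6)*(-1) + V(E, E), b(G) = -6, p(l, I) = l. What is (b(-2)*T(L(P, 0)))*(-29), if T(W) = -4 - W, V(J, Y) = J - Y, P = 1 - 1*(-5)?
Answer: -1044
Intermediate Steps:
P = 6 (P = 1 + 5 = 6)
L(E, S) = 2 (L(E, S) = -2*(-1) + (E - E) = 2 + 0 = 2)
(b(-2)*T(L(P, 0)))*(-29) = -6*(-4 - 1*2)*(-29) = -6*(-4 - 2)*(-29) = -6*(-6)*(-29) = 36*(-29) = -1044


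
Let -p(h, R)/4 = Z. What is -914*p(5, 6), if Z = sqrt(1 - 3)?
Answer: 3656*I*sqrt(2) ≈ 5170.4*I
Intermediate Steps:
Z = I*sqrt(2) (Z = sqrt(-2) = I*sqrt(2) ≈ 1.4142*I)
p(h, R) = -4*I*sqrt(2)
-914*p(5, 6) = -(-3656)*I*sqrt(2) = 3656*I*sqrt(2)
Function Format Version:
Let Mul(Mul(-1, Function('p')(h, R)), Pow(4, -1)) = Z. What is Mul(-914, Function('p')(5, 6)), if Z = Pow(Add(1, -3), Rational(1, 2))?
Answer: Mul(3656, I, Pow(2, Rational(1, 2))) ≈ Mul(5170.4, I)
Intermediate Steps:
Z = Mul(I, Pow(2, Rational(1, 2))) (Z = Pow(-2, Rational(1, 2)) = Mul(I, Pow(2, Rational(1, 2))) ≈ Mul(1.4142, I))
Function('p')(h, R) = Mul(-4, I, Pow(2, Rational(1, 2))) (Function('p')(h, R) = Mul(-4, Mul(I, Pow(2, Rational(1, 2)))) = Mul(-4, I, Pow(2, Rational(1, 2))))
Mul(-914, Function('p')(5, 6)) = Mul(-914, Mul(-4, I, Pow(2, Rational(1, 2)))) = Mul(3656, I, Pow(2, Rational(1, 2)))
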